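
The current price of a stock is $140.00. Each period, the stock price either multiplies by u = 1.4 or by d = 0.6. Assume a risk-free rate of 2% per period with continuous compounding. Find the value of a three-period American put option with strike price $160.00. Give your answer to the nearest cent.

Risk-neutral probability p = (e^0.02 − 0.6)/(1.4 − 0.6) = 0.4202/0.8000 = 0.5253
Terminal stock prices: S_uuu = 384.2, S_uud = 164.6, S_udd = 70.56, S_ddd = 30.24
Terminal payoffs (K − S): max(-224.2, 0) = 0, max(-4.64, 0) = 0, max(89.44, 0) = 89.44, max(129.8, 0) = 129.8
Node uu (S = 274.4): continuation = e^(−0.02)·[0.5253·0.0000 + 0.4747·0.0000] = 0.0000; exercise value = 0.0000 ≤ continuation, so V_uu = 0.0000
Node ud (S = 117.6): continuation = e^(−0.02)·[0.5253·0.0000 + 0.4747·89.4400] = 41.6207; exercise value = 42.4000 > continuation, so V_ud = 42.4000 (exercise)
Node dd (S = 50.4): continuation = e^(−0.02)·[0.5253·89.4400 + 0.4747·129.7600] = 106.4318; exercise value = 109.6000 > continuation, so V_dd = 109.6000 (exercise)
Node u (S = 196): continuation = e^(−0.02)·[0.5253·0.0000 + 0.4747·42.4000] = 19.7307; exercise value = 0.0000 ≤ continuation, so V_u = 19.7307
Node d (S = 84): continuation = e^(−0.02)·[0.5253·42.4000 + 0.4747·109.6000] = 72.8318; exercise value = 76.0000 > continuation, so V_d = 76.0000 (exercise)
Node 0 (S = 140): continuation = e^(−0.02)·[0.5253·19.7307 + 0.4747·76.0000] = 45.5248; exercise value = 20.0000 ≤ continuation, so V_0 = 45.5248

$45.52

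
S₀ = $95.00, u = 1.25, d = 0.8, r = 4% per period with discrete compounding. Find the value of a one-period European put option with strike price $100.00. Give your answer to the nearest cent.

$10.77

Risk-neutral probability p = (1 + 0.04 − 0.8)/(1.25 − 0.8) = 0.2400/0.4500 = 0.5333
Terminal stock prices: S_u = 118.8, S_d = 76
Terminal payoffs (K − S): max(-18.75, 0) = 0, max(24, 0) = 24
Node 0 (S = 95): V_0 = 1/1.04·[0.5333·0.0000 + 0.4667·24.0000] = 10.7692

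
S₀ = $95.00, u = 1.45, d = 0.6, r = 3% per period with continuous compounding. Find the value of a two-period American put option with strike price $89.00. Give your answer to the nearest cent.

$16.82

Risk-neutral probability p = (e^0.03 − 0.6)/(1.45 − 0.6) = 0.4305/0.8500 = 0.5064
Terminal stock prices: S_uu = 199.7, S_ud = 82.65, S_dd = 34.2
Terminal payoffs (K − S): max(-110.7, 0) = 0, max(6.35, 0) = 6.35, max(54.8, 0) = 54.8
Node u (S = 137.8): continuation = e^(−0.03)·[0.5064·0.0000 + 0.4936·6.3500] = 3.0416; exercise value = 0.0000 ≤ continuation, so V_u = 3.0416
Node d (S = 57): continuation = e^(−0.03)·[0.5064·6.3500 + 0.4936·54.8000] = 29.3697; exercise value = 32.0000 > continuation, so V_d = 32.0000 (exercise)
Node 0 (S = 95): continuation = e^(−0.03)·[0.5064·3.0416 + 0.4936·32.0000] = 16.8227; exercise value = 0.0000 ≤ continuation, so V_0 = 16.8227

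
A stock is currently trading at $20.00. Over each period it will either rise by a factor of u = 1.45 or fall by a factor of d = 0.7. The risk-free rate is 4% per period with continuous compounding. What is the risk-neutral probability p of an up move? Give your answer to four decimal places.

p = 0.4544

Risk-neutral probability p = (e^0.04 − 0.7)/(1.45 − 0.7) = 0.3408/0.7500 = 0.4544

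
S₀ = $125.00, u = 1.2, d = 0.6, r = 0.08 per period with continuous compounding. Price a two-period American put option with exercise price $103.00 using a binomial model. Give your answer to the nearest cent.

Risk-neutral probability p = (e^0.08 − 0.6)/(1.2 − 0.6) = 0.4833/0.6000 = 0.8055
Terminal stock prices: S_uu = 180, S_ud = 90, S_dd = 45
Terminal payoffs (K − S): max(-77, 0) = 0, max(13, 0) = 13, max(58, 0) = 58
Node u (S = 150): continuation = e^(−0.08)·[0.8055·0.0000 + 0.1945·13.0000] = 2.3344; exercise value = 0.0000 ≤ continuation, so V_u = 2.3344
Node d (S = 75): continuation = e^(−0.08)·[0.8055·13.0000 + 0.1945·58.0000] = 20.0810; exercise value = 28.0000 > continuation, so V_d = 28.0000 (exercise)
Node 0 (S = 125): continuation = e^(−0.08)·[0.8055·2.3344 + 0.1945·28.0000] = 6.7636; exercise value = 0.0000 ≤ continuation, so V_0 = 6.7636

$6.76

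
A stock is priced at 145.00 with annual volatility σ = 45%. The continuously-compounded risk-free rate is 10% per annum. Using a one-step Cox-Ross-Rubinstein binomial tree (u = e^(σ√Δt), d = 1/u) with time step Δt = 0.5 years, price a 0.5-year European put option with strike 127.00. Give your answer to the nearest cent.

CRR parameters: u = e^(σ√Δt) = e^(0.45·√0.5) = 1.3746, d = 1/u = 0.7275
Per-period rate: rΔt = 0.1·0.5 = 0.05, so R = e^0.05 = 1.0513
Risk-neutral probability p = (e^0.05 − 0.7275)/(1.3746 − 0.7275) = 0.3238/0.6472 = 0.5003
Terminal stock prices: S_u = 199.3, S_d = 105.5
Terminal payoffs (K − S): max(-72.32, 0) = 0, max(21.52, 0) = 21.52
Node 0 (S = 145): V_0 = e^(−0.05)·[0.5003·0.0000 + 0.4997·21.5185] = 10.2276

10.23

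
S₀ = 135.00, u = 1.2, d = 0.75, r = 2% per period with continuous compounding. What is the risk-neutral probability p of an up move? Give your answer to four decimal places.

Risk-neutral probability p = (e^0.02 − 0.75)/(1.2 − 0.75) = 0.2702/0.4500 = 0.6004

p = 0.6004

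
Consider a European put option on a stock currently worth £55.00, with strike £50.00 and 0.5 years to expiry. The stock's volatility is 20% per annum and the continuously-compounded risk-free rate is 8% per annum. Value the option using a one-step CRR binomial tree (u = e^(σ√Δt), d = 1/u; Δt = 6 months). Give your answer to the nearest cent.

CRR parameters: u = e^(σ√Δt) = e^(0.2·√0.5) = 1.1519, d = 1/u = 0.8681
Per-period rate: rΔt = 0.08·0.5 = 0.04, so R = e^0.04 = 1.0408
Risk-neutral probability p = (e^0.04 − 0.8681)/(1.1519 − 0.8681) = 0.1727/0.2838 = 0.6085
Terminal stock prices: S_u = 63.36, S_d = 47.75
Terminal payoffs (K − S): max(-13.36, 0) = 0, max(2.253, 0) = 2.253
Node 0 (S = 55): V_0 = e^(−0.04)·[0.6085·0.0000 + 0.3915·2.2532] = 0.8475

£0.85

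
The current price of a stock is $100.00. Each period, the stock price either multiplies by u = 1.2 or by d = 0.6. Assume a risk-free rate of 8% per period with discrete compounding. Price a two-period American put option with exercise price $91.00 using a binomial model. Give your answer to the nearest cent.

$8.35

Risk-neutral probability p = (1 + 0.08 − 0.6)/(1.2 − 0.6) = 0.4800/0.6000 = 0.8000
Terminal stock prices: S_uu = 144, S_ud = 72, S_dd = 36
Terminal payoffs (K − S): max(-53, 0) = 0, max(19, 0) = 19, max(55, 0) = 55
Node u (S = 120): continuation = 1/1.08·[0.8000·0.0000 + 0.2000·19.0000] = 3.5185; exercise value = 0.0000 ≤ continuation, so V_u = 3.5185
Node d (S = 60): continuation = 1/1.08·[0.8000·19.0000 + 0.2000·55.0000] = 24.2593; exercise value = 31.0000 > continuation, so V_d = 31.0000 (exercise)
Node 0 (S = 100): continuation = 1/1.08·[0.8000·3.5185 + 0.2000·31.0000] = 8.3471; exercise value = 0.0000 ≤ continuation, so V_0 = 8.3471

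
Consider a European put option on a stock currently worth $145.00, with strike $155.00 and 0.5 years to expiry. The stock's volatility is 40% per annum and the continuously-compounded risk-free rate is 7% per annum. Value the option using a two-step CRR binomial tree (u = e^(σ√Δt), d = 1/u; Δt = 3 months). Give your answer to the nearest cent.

CRR parameters: u = e^(σ√Δt) = e^(0.4·√0.25) = 1.2214, d = 1/u = 0.8187
Per-period rate: rΔt = 0.07·0.25 = 0.0175, so R = e^0.0175 = 1.0177
Risk-neutral probability p = (e^0.0175 − 0.8187)/(1.2214 − 0.8187) = 0.1989/0.4027 = 0.4940
Terminal stock prices: S_uu = 216.3, S_ud = 145, S_dd = 97.2
Terminal payoffs (K − S): max(-61.31, 0) = 0, max(10, 0) = 10, max(57.8, 0) = 57.8
Node u (S = 177.1): V_u = e^(−0.0175)·[0.4940·0.0000 + 0.5060·10.0000] = 4.9721
Node d (S = 118.7): V_d = e^(−0.0175)·[0.4940·10.0000 + 0.5060·57.8036] = 33.5951
Node 0 (S = 145): V_0 = e^(−0.0175)·[0.4940·4.9721 + 0.5060·33.5951] = 19.1176

$19.12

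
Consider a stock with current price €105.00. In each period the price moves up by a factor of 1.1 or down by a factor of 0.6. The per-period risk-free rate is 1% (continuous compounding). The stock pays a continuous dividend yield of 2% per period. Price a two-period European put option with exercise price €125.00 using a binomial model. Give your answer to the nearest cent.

€22.86

Per-period risk-free factor R = e^0.01 = 1.0101; dividend-adjusted growth = e^(0.01−0.02) = 0.9900.
Risk-neutral probability p = (0.9900 − 0.6)/(1.1 − 0.6) = 0.3900/0.5000 = 0.7801
Terminal stock prices: S_uu = 127.1, S_ud = 69.3, S_dd = 37.8
Terminal payoffs (K − S): max(-2.05, 0) = 0, max(55.7, 0) = 55.7, max(87.2, 0) = 87.2
Node u (S = 115.5): V_u = e^(−0.01)·[0.7801·0.0000 + 0.2199·55.7000] = 12.1266
Node d (S = 63): V_d = e^(−0.01)·[0.7801·55.7000 + 0.2199·87.2000] = 62.0037
Node 0 (S = 105): V_0 = e^(−0.01)·[0.7801·12.1266 + 0.2199·62.0037] = 22.8648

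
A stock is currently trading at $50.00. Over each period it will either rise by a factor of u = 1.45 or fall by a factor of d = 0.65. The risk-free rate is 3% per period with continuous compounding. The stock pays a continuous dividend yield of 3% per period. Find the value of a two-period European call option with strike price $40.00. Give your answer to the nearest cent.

$15.04

Per-period risk-free factor R = e^0.03 = 1.0305; dividend-adjusted growth = e^(0.03−0.03) = 1.0000.
Risk-neutral probability p = (1.0000 − 0.65)/(1.45 − 0.65) = 0.3500/0.8000 = 0.4375
Terminal stock prices: S_uu = 105.1, S_ud = 47.12, S_dd = 21.13
Terminal payoffs (S − K): max(65.12, 0) = 65.12, max(7.125, 0) = 7.125, max(-18.87, 0) = 0
Node u (S = 72.5): V_u = e^(−0.03)·[0.4375·65.1250 + 0.5625·7.1250] = 31.5395
Node d (S = 32.5): V_d = e^(−0.03)·[0.4375·7.1250 + 0.5625·0.0000] = 3.0251
Node 0 (S = 50): V_0 = e^(−0.03)·[0.4375·31.5395 + 0.5625·3.0251] = 15.0420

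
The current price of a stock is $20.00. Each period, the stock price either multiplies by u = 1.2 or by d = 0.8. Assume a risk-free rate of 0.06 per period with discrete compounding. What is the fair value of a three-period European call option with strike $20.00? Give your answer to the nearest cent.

Risk-neutral probability p = (1 + 0.06 − 0.8)/(1.2 − 0.8) = 0.2600/0.4000 = 0.6500
Terminal stock prices: S_uuu = 34.56, S_uud = 23.04, S_udd = 15.36, S_ddd = 10.24
Terminal payoffs (S − K): max(14.56, 0) = 14.56, max(3.04, 0) = 3.04, max(-4.64, 0) = 0, max(-9.76, 0) = 0
Node uu (S = 28.8): V_uu = 1/1.06·[0.6500·14.5600 + 0.3500·3.0400] = 9.9321
Node ud (S = 19.2): V_ud = 1/1.06·[0.6500·3.0400 + 0.3500·0.0000] = 1.8642
Node dd (S = 12.8): V_dd = 1/1.06·[0.6500·0.0000 + 0.3500·0.0000] = 0.0000
Node u (S = 24): V_u = 1/1.06·[0.6500·9.9321 + 0.3500·1.8642] = 6.7059
Node d (S = 16): V_d = 1/1.06·[0.6500·1.8642 + 0.3500·0.0000] = 1.1431
Node 0 (S = 20): V_0 = 1/1.06·[0.6500·6.7059 + 0.3500·1.1431] = 4.4896

$4.49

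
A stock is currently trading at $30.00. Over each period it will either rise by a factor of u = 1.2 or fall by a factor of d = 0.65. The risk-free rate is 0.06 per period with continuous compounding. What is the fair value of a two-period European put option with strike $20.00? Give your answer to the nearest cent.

$0.41

Risk-neutral probability p = (e^0.06 − 0.65)/(1.2 − 0.65) = 0.4118/0.5500 = 0.7488
Terminal stock prices: S_uu = 43.2, S_ud = 23.4, S_dd = 12.68
Terminal payoffs (K − S): max(-23.2, 0) = 0, max(-3.4, 0) = 0, max(7.325, 0) = 7.325
Node u (S = 36): V_u = e^(−0.06)·[0.7488·0.0000 + 0.2512·0.0000] = 0.0000
Node d (S = 19.5): V_d = e^(−0.06)·[0.7488·0.0000 + 0.2512·7.3250] = 1.7329
Node 0 (S = 30): V_0 = e^(−0.06)·[0.7488·0.0000 + 0.2512·1.7329] = 0.4100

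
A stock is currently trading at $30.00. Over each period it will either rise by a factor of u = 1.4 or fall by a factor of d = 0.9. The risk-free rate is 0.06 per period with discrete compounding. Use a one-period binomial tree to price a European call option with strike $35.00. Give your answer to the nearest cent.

Risk-neutral probability p = (1 + 0.06 − 0.9)/(1.4 − 0.9) = 0.1600/0.5000 = 0.3200
Terminal stock prices: S_u = 42, S_d = 27
Terminal payoffs (S − K): max(7, 0) = 7, max(-8, 0) = 0
Node 0 (S = 30): V_0 = 1/1.06·[0.3200·7.0000 + 0.6800·0.0000] = 2.1132

$2.11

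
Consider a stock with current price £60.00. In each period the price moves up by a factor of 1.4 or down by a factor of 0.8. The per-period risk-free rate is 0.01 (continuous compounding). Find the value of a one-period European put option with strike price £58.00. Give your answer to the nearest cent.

Risk-neutral probability p = (e^0.01 − 0.8)/(1.4 − 0.8) = 0.2101/0.6000 = 0.3501
Terminal stock prices: S_u = 84, S_d = 48
Terminal payoffs (K − S): max(-26, 0) = 0, max(10, 0) = 10
Node 0 (S = 60): V_0 = e^(−0.01)·[0.3501·0.0000 + 0.6499·10.0000] = 6.4345

£6.43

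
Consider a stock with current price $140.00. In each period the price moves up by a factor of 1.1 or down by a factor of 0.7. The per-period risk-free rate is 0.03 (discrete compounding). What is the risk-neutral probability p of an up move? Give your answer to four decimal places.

p = 0.8250

Risk-neutral probability p = (1 + 0.03 − 0.7)/(1.1 − 0.7) = 0.3300/0.4000 = 0.8250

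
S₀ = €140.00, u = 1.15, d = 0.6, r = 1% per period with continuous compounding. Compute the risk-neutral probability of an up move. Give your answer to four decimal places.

Risk-neutral probability p = (e^0.01 − 0.6)/(1.15 − 0.6) = 0.4101/0.5500 = 0.7455

p = 0.7455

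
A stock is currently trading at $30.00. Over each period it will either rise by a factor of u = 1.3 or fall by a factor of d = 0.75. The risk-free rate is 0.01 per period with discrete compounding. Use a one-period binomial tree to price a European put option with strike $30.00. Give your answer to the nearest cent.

$3.92

Risk-neutral probability p = (1 + 0.01 − 0.75)/(1.3 − 0.75) = 0.2600/0.5500 = 0.4727
Terminal stock prices: S_u = 39, S_d = 22.5
Terminal payoffs (K − S): max(-9, 0) = 0, max(7.5, 0) = 7.5
Node 0 (S = 30): V_0 = 1/1.01·[0.4727·0.0000 + 0.5273·7.5000] = 3.9154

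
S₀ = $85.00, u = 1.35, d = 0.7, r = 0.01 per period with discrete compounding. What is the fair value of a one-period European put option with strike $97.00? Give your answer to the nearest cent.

Risk-neutral probability p = (1 + 0.01 − 0.7)/(1.35 − 0.7) = 0.3100/0.6500 = 0.4769
Terminal stock prices: S_u = 114.8, S_d = 59.5
Terminal payoffs (K − S): max(-17.75, 0) = 0, max(37.5, 0) = 37.5
Node 0 (S = 85): V_0 = 1/1.01·[0.4769·0.0000 + 0.5231·37.5000] = 19.4212

$19.42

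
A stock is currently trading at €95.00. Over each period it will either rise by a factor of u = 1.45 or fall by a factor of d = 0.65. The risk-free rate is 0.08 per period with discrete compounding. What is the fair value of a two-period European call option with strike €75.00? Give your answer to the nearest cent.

€37.09

Risk-neutral probability p = (1 + 0.08 − 0.65)/(1.45 − 0.65) = 0.4300/0.8000 = 0.5375
Terminal stock prices: S_uu = 199.7, S_ud = 89.54, S_dd = 40.14
Terminal payoffs (S − K): max(124.7, 0) = 124.7, max(14.54, 0) = 14.54, max(-34.86, 0) = 0
Node u (S = 137.8): V_u = 1/1.08·[0.5375·124.7375 + 0.4625·14.5375] = 68.3056
Node d (S = 61.75): V_d = 1/1.08·[0.5375·14.5375 + 0.4625·0.0000] = 7.2351
Node 0 (S = 95): V_0 = 1/1.08·[0.5375·68.3056 + 0.4625·7.2351] = 37.0930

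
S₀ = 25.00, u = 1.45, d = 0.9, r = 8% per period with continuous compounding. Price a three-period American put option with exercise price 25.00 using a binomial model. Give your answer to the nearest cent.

1.80

Risk-neutral probability p = (e^0.08 − 0.9)/(1.45 − 0.9) = 0.1833/0.5500 = 0.3332
Terminal stock prices: S_uuu = 76.22, S_uud = 47.31, S_udd = 29.36, S_ddd = 18.23
Terminal payoffs (K − S): max(-51.22, 0) = 0, max(-22.31, 0) = 0, max(-4.363, 0) = 0, max(6.775, 0) = 6.775
Node uu (S = 52.56): continuation = e^(−0.08)·[0.3332·0.0000 + 0.6668·0.0000] = 0.0000; exercise value = 0.0000 ≤ continuation, so V_uu = 0.0000
Node ud (S = 32.62): continuation = e^(−0.08)·[0.3332·0.0000 + 0.6668·0.0000] = 0.0000; exercise value = 0.0000 ≤ continuation, so V_ud = 0.0000
Node dd (S = 20.25): continuation = e^(−0.08)·[0.3332·0.0000 + 0.6668·6.7750] = 4.1699; exercise value = 4.7500 > continuation, so V_dd = 4.7500 (exercise)
Node u (S = 36.25): continuation = e^(−0.08)·[0.3332·0.0000 + 0.6668·0.0000] = 0.0000; exercise value = 0.0000 ≤ continuation, so V_u = 0.0000
Node d (S = 22.5): continuation = e^(−0.08)·[0.3332·0.0000 + 0.6668·4.7500] = 2.9236; exercise value = 2.5000 ≤ continuation, so V_d = 2.9236
Node 0 (S = 25): continuation = e^(−0.08)·[0.3332·0.0000 + 0.6668·2.9236] = 1.7994; exercise value = 0.0000 ≤ continuation, so V_0 = 1.7994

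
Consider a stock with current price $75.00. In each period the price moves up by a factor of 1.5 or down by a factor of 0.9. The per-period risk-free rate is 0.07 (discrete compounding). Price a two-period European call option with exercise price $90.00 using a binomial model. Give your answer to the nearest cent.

$9.51

Risk-neutral probability p = (1 + 0.07 − 0.9)/(1.5 − 0.9) = 0.1700/0.6000 = 0.2833
Terminal stock prices: S_uu = 168.8, S_ud = 101.2, S_dd = 60.75
Terminal payoffs (S − K): max(78.75, 0) = 78.75, max(11.25, 0) = 11.25, max(-29.25, 0) = 0
Node u (S = 112.5): V_u = 1/1.07·[0.2833·78.7500 + 0.7167·11.2500] = 28.3879
Node d (S = 67.5): V_d = 1/1.07·[0.2833·11.2500 + 0.7167·0.0000] = 2.9790
Node 0 (S = 75): V_0 = 1/1.07·[0.2833·28.3879 + 0.7167·2.9790] = 9.5123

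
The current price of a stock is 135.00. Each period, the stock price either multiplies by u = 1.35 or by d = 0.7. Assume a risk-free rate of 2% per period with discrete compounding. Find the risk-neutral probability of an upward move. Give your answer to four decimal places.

p = 0.4923

Risk-neutral probability p = (1 + 0.02 − 0.7)/(1.35 − 0.7) = 0.3200/0.6500 = 0.4923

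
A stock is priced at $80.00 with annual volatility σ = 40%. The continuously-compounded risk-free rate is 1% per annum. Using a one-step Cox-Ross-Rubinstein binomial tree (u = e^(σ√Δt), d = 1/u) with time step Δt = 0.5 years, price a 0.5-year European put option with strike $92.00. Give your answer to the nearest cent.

$17.72

CRR parameters: u = e^(σ√Δt) = e^(0.4·√0.5) = 1.3269, d = 1/u = 0.7536
Per-period rate: rΔt = 0.01·0.5 = 0.005, so R = e^0.005 = 1.0050
Risk-neutral probability p = (e^0.005 − 0.7536)/(1.3269 − 0.7536) = 0.2514/0.5733 = 0.4385
Terminal stock prices: S_u = 106.2, S_d = 60.29
Terminal payoffs (K − S): max(-14.15, 0) = 0, max(31.71, 0) = 31.71
Node 0 (S = 80): V_0 = e^(−0.005)·[0.4385·0.0000 + 0.5615·31.7089] = 17.7157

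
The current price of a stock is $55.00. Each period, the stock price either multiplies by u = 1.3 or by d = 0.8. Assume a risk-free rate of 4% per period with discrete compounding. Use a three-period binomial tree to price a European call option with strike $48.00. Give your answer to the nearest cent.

Risk-neutral probability p = (1 + 0.04 − 0.8)/(1.3 − 0.8) = 0.2400/0.5000 = 0.4800
Terminal stock prices: S_uuu = 120.8, S_uud = 74.36, S_udd = 45.76, S_ddd = 28.16
Terminal payoffs (S − K): max(72.84, 0) = 72.84, max(26.36, 0) = 26.36, max(-2.24, 0) = 0, max(-19.84, 0) = 0
Node uu (S = 92.95): V_uu = 1/1.04·[0.4800·72.8350 + 0.5200·26.3600] = 46.7962
Node ud (S = 57.2): V_ud = 1/1.04·[0.4800·26.3600 + 0.5200·0.0000] = 12.1662
Node dd (S = 35.2): V_dd = 1/1.04·[0.4800·0.0000 + 0.5200·0.0000] = 0.0000
Node u (S = 71.5): V_u = 1/1.04·[0.4800·46.7962 + 0.5200·12.1662] = 27.6813
Node d (S = 44): V_d = 1/1.04·[0.4800·12.1662 + 0.5200·0.0000] = 5.6151
Node 0 (S = 55): V_0 = 1/1.04·[0.4800·27.6813 + 0.5200·5.6151] = 15.5836

$15.58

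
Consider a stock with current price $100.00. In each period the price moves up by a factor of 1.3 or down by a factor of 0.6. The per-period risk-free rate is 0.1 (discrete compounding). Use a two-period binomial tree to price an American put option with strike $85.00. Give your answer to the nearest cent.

Risk-neutral probability p = (1 + 0.1 − 0.6)/(1.3 − 0.6) = 0.5000/0.7000 = 0.7143
Terminal stock prices: S_uu = 169, S_ud = 78, S_dd = 36
Terminal payoffs (K − S): max(-84, 0) = 0, max(7, 0) = 7, max(49, 0) = 49
Node u (S = 130): continuation = 1/1.1·[0.7143·0.0000 + 0.2857·7.0000] = 1.8182; exercise value = 0.0000 ≤ continuation, so V_u = 1.8182
Node d (S = 60): continuation = 1/1.1·[0.7143·7.0000 + 0.2857·49.0000] = 17.2727; exercise value = 25.0000 > continuation, so V_d = 25.0000 (exercise)
Node 0 (S = 100): continuation = 1/1.1·[0.7143·1.8182 + 0.2857·25.0000] = 7.6741; exercise value = 0.0000 ≤ continuation, so V_0 = 7.6741

$7.67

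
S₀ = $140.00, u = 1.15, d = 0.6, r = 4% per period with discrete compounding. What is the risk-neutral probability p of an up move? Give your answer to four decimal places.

p = 0.8000

Risk-neutral probability p = (1 + 0.04 − 0.6)/(1.15 − 0.6) = 0.4400/0.5500 = 0.8000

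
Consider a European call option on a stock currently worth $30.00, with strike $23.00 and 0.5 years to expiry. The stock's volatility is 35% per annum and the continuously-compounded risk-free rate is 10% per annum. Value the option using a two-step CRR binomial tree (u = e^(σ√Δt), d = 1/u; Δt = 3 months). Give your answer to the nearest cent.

CRR parameters: u = e^(σ√Δt) = e^(0.35·√0.25) = 1.1912, d = 1/u = 0.8395
Per-period rate: rΔt = 0.1·0.25 = 0.025, so R = e^0.025 = 1.0253
Risk-neutral probability p = (e^0.025 − 0.8395)/(1.1912 − 0.8395) = 0.1859/0.3518 = 0.5283
Terminal stock prices: S_uu = 42.57, S_ud = 30, S_dd = 21.14
Terminal payoffs (S − K): max(19.57, 0) = 19.57, max(7, 0) = 7, max(-1.859, 0) = 0
Node u (S = 35.74): V_u = e^(−0.025)·[0.5283·19.5720 + 0.4717·7.0000] = 13.3053
Node d (S = 25.18): V_d = e^(−0.025)·[0.5283·7.0000 + 0.4717·0.0000] = 3.6069
Node 0 (S = 30): V_0 = e^(−0.025)·[0.5283·13.3053 + 0.4717·3.6069] = 8.5152

$8.52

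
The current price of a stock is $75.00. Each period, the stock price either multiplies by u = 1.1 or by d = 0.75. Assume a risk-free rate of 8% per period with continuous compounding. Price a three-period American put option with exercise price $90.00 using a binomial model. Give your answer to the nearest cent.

$15.00

Risk-neutral probability p = (e^0.08 − 0.75)/(1.1 − 0.75) = 0.3333/0.3500 = 0.9522
Terminal stock prices: S_uuu = 99.83, S_uud = 68.06, S_udd = 46.41, S_ddd = 31.64
Terminal payoffs (K − S): max(-9.825, 0) = 0, max(21.94, 0) = 21.94, max(43.59, 0) = 43.59, max(58.36, 0) = 58.36
Node uu (S = 90.75): continuation = e^(−0.08)·[0.9522·0.0000 + 0.0478·21.9375] = 0.9670; exercise value = 0.0000 ≤ continuation, so V_uu = 0.9670
Node ud (S = 61.88): continuation = e^(−0.08)·[0.9522·21.9375 + 0.0478·43.5938] = 21.2055; exercise value = 28.1250 > continuation, so V_ud = 28.1250 (exercise)
Node dd (S = 42.19): continuation = e^(−0.08)·[0.9522·43.5938 + 0.0478·58.3594] = 40.8930; exercise value = 47.8125 > continuation, so V_dd = 47.8125 (exercise)
Node u (S = 82.5): continuation = e^(−0.08)·[0.9522·0.9670 + 0.0478·28.1250] = 2.0898; exercise value = 7.5000 > continuation, so V_u = 7.5000 (exercise)
Node d (S = 56.25): continuation = e^(−0.08)·[0.9522·28.1250 + 0.0478·47.8125] = 26.8305; exercise value = 33.7500 > continuation, so V_d = 33.7500 (exercise)
Node 0 (S = 75): continuation = e^(−0.08)·[0.9522·7.5000 + 0.0478·33.7500] = 8.0805; exercise value = 15.0000 > continuation, so V_0 = 15.0000 (exercise)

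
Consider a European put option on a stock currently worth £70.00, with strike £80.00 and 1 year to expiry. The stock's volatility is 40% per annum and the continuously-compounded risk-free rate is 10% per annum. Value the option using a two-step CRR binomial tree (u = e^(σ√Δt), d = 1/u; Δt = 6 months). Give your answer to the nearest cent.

£12.94

CRR parameters: u = e^(σ√Δt) = e^(0.4·√0.5) = 1.3269, d = 1/u = 0.7536
Per-period rate: rΔt = 0.1·0.5 = 0.05, so R = e^0.05 = 1.0513
Risk-neutral probability p = (e^0.05 − 0.7536)/(1.3269 − 0.7536) = 0.2976/0.5733 = 0.5192
Terminal stock prices: S_uu = 123.2, S_ud = 70, S_dd = 39.76
Terminal payoffs (K − S): max(-43.25, 0) = 0, max(10, 0) = 10, max(40.24, 0) = 40.24
Node u (S = 92.88): V_u = e^(−0.05)·[0.5192·0.0000 + 0.4808·10.0000] = 4.5736
Node d (S = 52.75): V_d = e^(−0.05)·[0.5192·10.0000 + 0.4808·40.2421] = 23.3437
Node 0 (S = 70): V_0 = e^(−0.05)·[0.5192·4.5736 + 0.4808·23.3437] = 12.9351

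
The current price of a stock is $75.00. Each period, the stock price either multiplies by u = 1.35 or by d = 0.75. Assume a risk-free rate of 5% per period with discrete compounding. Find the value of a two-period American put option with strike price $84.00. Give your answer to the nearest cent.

$15.04

Risk-neutral probability p = (1 + 0.05 − 0.75)/(1.35 − 0.75) = 0.3000/0.6000 = 0.5000
Terminal stock prices: S_uu = 136.7, S_ud = 75.94, S_dd = 42.19
Terminal payoffs (K − S): max(-52.69, 0) = 0, max(8.062, 0) = 8.062, max(41.81, 0) = 41.81
Node u (S = 101.2): continuation = 1/1.05·[0.5000·0.0000 + 0.5000·8.0625] = 3.8393; exercise value = 0.0000 ≤ continuation, so V_u = 3.8393
Node d (S = 56.25): continuation = 1/1.05·[0.5000·8.0625 + 0.5000·41.8125] = 23.7500; exercise value = 27.7500 > continuation, so V_d = 27.7500 (exercise)
Node 0 (S = 75): continuation = 1/1.05·[0.5000·3.8393 + 0.5000·27.7500] = 15.0425; exercise value = 9.0000 ≤ continuation, so V_0 = 15.0425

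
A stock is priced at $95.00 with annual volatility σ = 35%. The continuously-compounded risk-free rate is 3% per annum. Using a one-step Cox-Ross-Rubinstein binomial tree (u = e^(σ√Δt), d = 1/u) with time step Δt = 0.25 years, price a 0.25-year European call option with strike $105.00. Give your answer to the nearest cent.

$3.87

CRR parameters: u = e^(σ√Δt) = e^(0.35·√0.25) = 1.1912, d = 1/u = 0.8395
Per-period rate: rΔt = 0.03·0.25 = 0.0075, so R = e^0.0075 = 1.0075
Risk-neutral probability p = (e^0.0075 − 0.8395)/(1.1912 − 0.8395) = 0.1681/0.3518 = 0.4778
Terminal stock prices: S_u = 113.2, S_d = 79.75
Terminal payoffs (S − K): max(8.168, 0) = 8.168, max(-25.25, 0) = 0
Node 0 (S = 95): V_0 = e^(−0.0075)·[0.4778·8.1684 + 0.5222·0.0000] = 3.8734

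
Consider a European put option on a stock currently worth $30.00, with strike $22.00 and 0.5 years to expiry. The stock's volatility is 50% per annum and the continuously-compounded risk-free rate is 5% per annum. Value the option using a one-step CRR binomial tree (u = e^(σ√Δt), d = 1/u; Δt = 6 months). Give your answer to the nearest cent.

CRR parameters: u = e^(σ√Δt) = e^(0.5·√0.5) = 1.4241, d = 1/u = 0.7022
Per-period rate: rΔt = 0.05·0.5 = 0.025, so R = e^0.025 = 1.0253
Risk-neutral probability p = (e^0.025 − 0.7022)/(1.4241 − 0.7022) = 0.3231/0.7219 = 0.4476
Terminal stock prices: S_u = 42.72, S_d = 21.07
Terminal payoffs (K − S): max(-20.72, 0) = 0, max(0.9343, 0) = 0.9343
Node 0 (S = 30): V_0 = e^(−0.025)·[0.4476·0.0000 + 0.5524·0.9343] = 0.5034

$0.50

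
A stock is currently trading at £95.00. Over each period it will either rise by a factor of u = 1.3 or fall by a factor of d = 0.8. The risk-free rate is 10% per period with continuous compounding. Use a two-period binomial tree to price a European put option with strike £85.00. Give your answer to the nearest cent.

Risk-neutral probability p = (e^0.1 − 0.8)/(1.3 − 0.8) = 0.3052/0.5000 = 0.6103
Terminal stock prices: S_uu = 160.6, S_ud = 98.8, S_dd = 60.8
Terminal payoffs (K − S): max(-75.55, 0) = 0, max(-13.8, 0) = 0, max(24.2, 0) = 24.2
Node u (S = 123.5): V_u = e^(−0.1)·[0.6103·0.0000 + 0.3897·0.0000] = 0.0000
Node d (S = 76): V_d = e^(−0.1)·[0.6103·0.0000 + 0.3897·24.2000] = 8.5324
Node 0 (S = 95): V_0 = e^(−0.1)·[0.6103·0.0000 + 0.3897·8.5324] = 3.0083

£3.01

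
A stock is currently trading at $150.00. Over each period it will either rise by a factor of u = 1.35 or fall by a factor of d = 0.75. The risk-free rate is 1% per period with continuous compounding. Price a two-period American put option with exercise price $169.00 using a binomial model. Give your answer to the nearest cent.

$35.82

Risk-neutral probability p = (e^0.01 − 0.75)/(1.35 − 0.75) = 0.2601/0.6000 = 0.4334
Terminal stock prices: S_uu = 273.4, S_ud = 151.9, S_dd = 84.38
Terminal payoffs (K − S): max(-104.4, 0) = 0, max(17.12, 0) = 17.12, max(84.62, 0) = 84.62
Node u (S = 202.5): continuation = e^(−0.01)·[0.4334·0.0000 + 0.5666·17.1250] = 9.6062; exercise value = 0.0000 ≤ continuation, so V_u = 9.6062
Node d (S = 112.5): continuation = e^(−0.01)·[0.4334·17.1250 + 0.5666·84.6250] = 54.8184; exercise value = 56.5000 > continuation, so V_d = 56.5000 (exercise)
Node 0 (S = 150): continuation = e^(−0.01)·[0.4334·9.6062 + 0.5666·56.5000] = 35.8155; exercise value = 19.0000 ≤ continuation, so V_0 = 35.8155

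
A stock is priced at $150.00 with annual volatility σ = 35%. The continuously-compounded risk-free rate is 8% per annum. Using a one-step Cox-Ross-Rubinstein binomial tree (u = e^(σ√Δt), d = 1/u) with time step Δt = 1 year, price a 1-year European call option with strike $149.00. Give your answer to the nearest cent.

$31.24

CRR parameters: u = e^(σ√Δt) = e^(0.35·√1) = 1.4191, d = 1/u = 0.7047
Per-period rate: rΔt = 0.08·1 = 0.08, so R = e^0.08 = 1.0833
Risk-neutral probability p = (e^0.08 − 0.7047)/(1.4191 − 0.7047) = 0.3786/0.7144 = 0.5300
Terminal stock prices: S_u = 212.9, S_d = 105.7
Terminal payoffs (S − K): max(63.86, 0) = 63.86, max(-43.3, 0) = 0
Node 0 (S = 150): V_0 = e^(−0.08)·[0.5300·63.8601 + 0.4700·0.0000] = 31.2418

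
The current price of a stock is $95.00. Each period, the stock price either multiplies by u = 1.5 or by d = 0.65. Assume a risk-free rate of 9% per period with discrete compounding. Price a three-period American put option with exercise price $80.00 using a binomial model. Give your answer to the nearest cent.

$11.49

Risk-neutral probability p = (1 + 0.09 − 0.65)/(1.5 − 0.65) = 0.4400/0.8500 = 0.5176
Terminal stock prices: S_uuu = 320.6, S_uud = 138.9, S_udd = 60.21, S_ddd = 26.09
Terminal payoffs (K − S): max(-240.6, 0) = 0, max(-58.94, 0) = 0, max(19.79, 0) = 19.79, max(53.91, 0) = 53.91
Node uu (S = 213.8): continuation = 1/1.09·[0.5176·0.0000 + 0.4824·0.0000] = 0.0000; exercise value = 0.0000 ≤ continuation, so V_uu = 0.0000
Node ud (S = 92.62): continuation = 1/1.09·[0.5176·0.0000 + 0.4824·19.7937] = 8.7592; exercise value = 0.0000 ≤ continuation, so V_ud = 8.7592
Node dd (S = 40.14): continuation = 1/1.09·[0.5176·19.7937 + 0.4824·53.9106] = 33.2570; exercise value = 39.8625 > continuation, so V_dd = 39.8625 (exercise)
Node u (S = 142.5): continuation = 1/1.09·[0.5176·0.0000 + 0.4824·8.7592] = 3.8762; exercise value = 0.0000 ≤ continuation, so V_u = 3.8762
Node d (S = 61.75): continuation = 1/1.09·[0.5176·8.7592 + 0.4824·39.8625] = 21.8000; exercise value = 18.2500 ≤ continuation, so V_d = 21.8000
Node 0 (S = 95): continuation = 1/1.09·[0.5176·3.8762 + 0.4824·21.8000] = 11.4879; exercise value = 0.0000 ≤ continuation, so V_0 = 11.4879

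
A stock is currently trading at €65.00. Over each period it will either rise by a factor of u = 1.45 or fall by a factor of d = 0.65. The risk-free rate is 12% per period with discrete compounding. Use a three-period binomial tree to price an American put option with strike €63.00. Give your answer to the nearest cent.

€9.29

Risk-neutral probability p = (1 + 0.12 − 0.65)/(1.45 − 0.65) = 0.4700/0.8000 = 0.5875
Terminal stock prices: S_uuu = 198.2, S_uud = 88.83, S_udd = 39.82, S_ddd = 17.85
Terminal payoffs (K − S): max(-135.2, 0) = 0, max(-25.83, 0) = 0, max(23.18, 0) = 23.18, max(45.15, 0) = 45.15
Node uu (S = 136.7): continuation = 1/1.12·[0.5875·0.0000 + 0.4125·0.0000] = 0.0000; exercise value = 0.0000 ≤ continuation, so V_uu = 0.0000
Node ud (S = 61.26): continuation = 1/1.12·[0.5875·0.0000 + 0.4125·23.1794] = 8.5370; exercise value = 1.7375 ≤ continuation, so V_ud = 8.5370
Node dd (S = 27.46): continuation = 1/1.12·[0.5875·23.1794 + 0.4125·45.1494] = 28.7875; exercise value = 35.5375 > continuation, so V_dd = 35.5375 (exercise)
Node u (S = 94.25): continuation = 1/1.12·[0.5875·0.0000 + 0.4125·8.5370] = 3.1442; exercise value = 0.0000 ≤ continuation, so V_u = 3.1442
Node d (S = 42.25): continuation = 1/1.12·[0.5875·8.5370 + 0.4125·35.5375] = 17.5667; exercise value = 20.7500 > continuation, so V_d = 20.7500 (exercise)
Node 0 (S = 65): continuation = 1/1.12·[0.5875·3.1442 + 0.4125·20.7500] = 9.2916; exercise value = 0.0000 ≤ continuation, so V_0 = 9.2916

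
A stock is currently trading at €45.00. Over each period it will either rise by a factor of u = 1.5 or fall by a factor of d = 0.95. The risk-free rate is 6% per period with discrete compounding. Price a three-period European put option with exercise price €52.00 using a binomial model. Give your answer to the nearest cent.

€5.77

Risk-neutral probability p = (1 + 0.06 − 0.95)/(1.5 − 0.95) = 0.1100/0.5500 = 0.2000
Terminal stock prices: S_uuu = 151.9, S_uud = 96.19, S_udd = 60.92, S_ddd = 38.58
Terminal payoffs (K − S): max(-99.88, 0) = 0, max(-44.19, 0) = 0, max(-8.919, 0) = 0, max(13.42, 0) = 13.42
Node uu (S = 101.2): V_uu = 1/1.06·[0.2000·0.0000 + 0.8000·0.0000] = 0.0000
Node ud (S = 64.12): V_ud = 1/1.06·[0.2000·0.0000 + 0.8000·0.0000] = 0.0000
Node dd (S = 40.61): V_dd = 1/1.06·[0.2000·0.0000 + 0.8000·13.4181] = 10.1269
Node u (S = 67.5): V_u = 1/1.06·[0.2000·0.0000 + 0.8000·0.0000] = 0.0000
Node d (S = 42.75): V_d = 1/1.06·[0.2000·0.0000 + 0.8000·10.1269] = 7.6429
Node 0 (S = 45): V_0 = 1/1.06·[0.2000·0.0000 + 0.8000·7.6429] = 5.7683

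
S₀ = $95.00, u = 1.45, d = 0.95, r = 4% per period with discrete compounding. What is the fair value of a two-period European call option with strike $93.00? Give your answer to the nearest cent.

Risk-neutral probability p = (1 + 0.04 − 0.95)/(1.45 − 0.95) = 0.0900/0.5000 = 0.1800
Terminal stock prices: S_uu = 199.7, S_ud = 130.9, S_dd = 85.74
Terminal payoffs (S − K): max(106.7, 0) = 106.7, max(37.86, 0) = 37.86, max(-7.263, 0) = 0
Node u (S = 137.8): V_u = 1/1.04·[0.1800·106.7375 + 0.8200·37.8625] = 48.3269
Node d (S = 90.25): V_d = 1/1.04·[0.1800·37.8625 + 0.8200·0.0000] = 6.5531
Node 0 (S = 95): V_0 = 1/1.04·[0.1800·48.3269 + 0.8200·6.5531] = 13.5312

$13.53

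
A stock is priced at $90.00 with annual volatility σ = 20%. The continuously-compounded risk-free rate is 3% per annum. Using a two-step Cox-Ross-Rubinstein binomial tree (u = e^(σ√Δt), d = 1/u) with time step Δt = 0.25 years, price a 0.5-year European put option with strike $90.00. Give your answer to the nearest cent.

$3.82

CRR parameters: u = e^(σ√Δt) = e^(0.2·√0.25) = 1.1052, d = 1/u = 0.9048
Per-period rate: rΔt = 0.03·0.25 = 0.0075, so R = e^0.0075 = 1.0075
Risk-neutral probability p = (e^0.0075 − 0.9048)/(1.1052 − 0.9048) = 0.1027/0.2003 = 0.5126
Terminal stock prices: S_uu = 109.9, S_ud = 90, S_dd = 73.69
Terminal payoffs (K − S): max(-19.93, 0) = 0, max(0, 0) = 0, max(16.31, 0) = 16.31
Node u (S = 99.47): V_u = e^(−0.0075)·[0.5126·0.0000 + 0.4874·0.0000] = 0.0000
Node d (S = 81.44): V_d = e^(−0.0075)·[0.5126·0.0000 + 0.4874·16.3142] = 7.8922
Node 0 (S = 90): V_0 = e^(−0.0075)·[0.5126·0.0000 + 0.4874·7.8922] = 3.8179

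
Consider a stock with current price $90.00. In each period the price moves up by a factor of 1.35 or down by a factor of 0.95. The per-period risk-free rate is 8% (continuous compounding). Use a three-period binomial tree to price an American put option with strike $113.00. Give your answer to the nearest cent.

$23.00

Risk-neutral probability p = (e^0.08 − 0.95)/(1.35 − 0.95) = 0.1333/0.4000 = 0.3332
Terminal stock prices: S_uuu = 221.4, S_uud = 155.8, S_udd = 109.7, S_ddd = 77.16
Terminal payoffs (K − S): max(-108.4, 0) = 0, max(-42.82, 0) = 0, max(3.346, 0) = 3.346, max(35.84, 0) = 35.84
Node uu (S = 164): continuation = e^(−0.08)·[0.3332·0.0000 + 0.6668·0.0000] = 0.0000; exercise value = 0.0000 ≤ continuation, so V_uu = 0.0000
Node ud (S = 115.4): continuation = e^(−0.08)·[0.3332·0.0000 + 0.6668·3.3462] = 2.0597; exercise value = 0.0000 ≤ continuation, so V_ud = 2.0597
Node dd (S = 81.22): continuation = e^(−0.08)·[0.3332·3.3462 + 0.6668·35.8363] = 23.0871; exercise value = 31.7750 > continuation, so V_dd = 31.7750 (exercise)
Node u (S = 121.5): continuation = e^(−0.08)·[0.3332·0.0000 + 0.6668·2.0597] = 1.2678; exercise value = 0.0000 ≤ continuation, so V_u = 1.2678
Node d (S = 85.5): continuation = e^(−0.08)·[0.3332·2.0597 + 0.6668·31.7750] = 20.1916; exercise value = 27.5000 > continuation, so V_d = 27.5000 (exercise)
Node 0 (S = 90): continuation = e^(−0.08)·[0.3332·1.2678 + 0.6668·27.5000] = 17.3167; exercise value = 23.0000 > continuation, so V_0 = 23.0000 (exercise)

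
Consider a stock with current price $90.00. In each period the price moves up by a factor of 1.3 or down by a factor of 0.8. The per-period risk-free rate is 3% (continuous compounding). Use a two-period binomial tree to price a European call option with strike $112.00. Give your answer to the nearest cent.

Risk-neutral probability p = (e^0.03 − 0.8)/(1.3 − 0.8) = 0.2305/0.5000 = 0.4609
Terminal stock prices: S_uu = 152.1, S_ud = 93.6, S_dd = 57.6
Terminal payoffs (S − K): max(40.1, 0) = 40.1, max(-18.4, 0) = 0, max(-54.4, 0) = 0
Node u (S = 117): V_u = e^(−0.03)·[0.4609·40.1000 + 0.5391·0.0000] = 17.9362
Node d (S = 72): V_d = e^(−0.03)·[0.4609·0.0000 + 0.5391·0.0000] = 0.0000
Node 0 (S = 90): V_0 = e^(−0.03)·[0.4609·17.9362 + 0.5391·0.0000] = 8.0226

$8.02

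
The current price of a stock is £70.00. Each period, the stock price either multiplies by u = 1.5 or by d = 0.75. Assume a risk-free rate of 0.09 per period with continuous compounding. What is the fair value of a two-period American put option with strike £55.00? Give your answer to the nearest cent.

Risk-neutral probability p = (e^0.09 − 0.75)/(1.5 − 0.75) = 0.3442/0.7500 = 0.4589
Terminal stock prices: S_uu = 157.5, S_ud = 78.75, S_dd = 39.38
Terminal payoffs (K − S): max(-102.5, 0) = 0, max(-23.75, 0) = 0, max(15.62, 0) = 15.62
Node u (S = 105): continuation = e^(−0.09)·[0.4589·0.0000 + 0.5411·0.0000] = 0.0000; exercise value = 0.0000 ≤ continuation, so V_u = 0.0000
Node d (S = 52.5): continuation = e^(−0.09)·[0.4589·0.0000 + 0.5411·15.6250] = 7.7270; exercise value = 2.5000 ≤ continuation, so V_d = 7.7270
Node 0 (S = 70): continuation = e^(−0.09)·[0.4589·0.0000 + 0.5411·7.7270] = 3.8212; exercise value = 0.0000 ≤ continuation, so V_0 = 3.8212

£3.82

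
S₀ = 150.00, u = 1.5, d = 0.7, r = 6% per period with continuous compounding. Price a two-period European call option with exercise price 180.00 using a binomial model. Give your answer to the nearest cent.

Risk-neutral probability p = (e^0.06 − 0.7)/(1.5 − 0.7) = 0.3618/0.8000 = 0.4523
Terminal stock prices: S_uu = 337.5, S_ud = 157.5, S_dd = 73.5
Terminal payoffs (S − K): max(157.5, 0) = 157.5, max(-22.5, 0) = 0, max(-106.5, 0) = 0
Node u (S = 225): V_u = e^(−0.06)·[0.4523·157.5000 + 0.5477·0.0000] = 67.0881
Node d (S = 105): V_d = e^(−0.06)·[0.4523·0.0000 + 0.5477·0.0000] = 0.0000
Node 0 (S = 150): V_0 = e^(−0.06)·[0.4523·67.0881 + 0.5477·0.0000] = 28.5766

28.58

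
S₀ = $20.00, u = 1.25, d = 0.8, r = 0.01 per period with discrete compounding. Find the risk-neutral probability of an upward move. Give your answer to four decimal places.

p = 0.4667

Risk-neutral probability p = (1 + 0.01 − 0.8)/(1.25 − 0.8) = 0.2100/0.4500 = 0.4667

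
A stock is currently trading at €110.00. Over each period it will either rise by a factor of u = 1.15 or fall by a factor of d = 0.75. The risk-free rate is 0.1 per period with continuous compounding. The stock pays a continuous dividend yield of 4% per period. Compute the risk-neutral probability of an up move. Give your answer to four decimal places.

Per-period risk-free factor R = e^0.1 = 1.1052; dividend-adjusted growth = e^(0.1−0.04) = 1.0618.
Risk-neutral probability p = (1.0618 − 0.75)/(1.15 − 0.75) = 0.3118/0.4000 = 0.7796

p = 0.7796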